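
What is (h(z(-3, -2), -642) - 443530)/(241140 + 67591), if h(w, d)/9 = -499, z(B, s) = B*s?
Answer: -448021/308731 ≈ -1.4512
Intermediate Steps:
h(w, d) = -4491 (h(w, d) = 9*(-499) = -4491)
(h(z(-3, -2), -642) - 443530)/(241140 + 67591) = (-4491 - 443530)/(241140 + 67591) = -448021/308731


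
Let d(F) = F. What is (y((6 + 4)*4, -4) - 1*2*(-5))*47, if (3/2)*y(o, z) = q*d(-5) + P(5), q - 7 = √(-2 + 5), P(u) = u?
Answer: -470 - 470*√3/3 ≈ -741.35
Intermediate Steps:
q = 7 + √3 (q = 7 + √(-2 + 5) = 7 + √3 ≈ 8.7321)
y(o, z) = -20 - 10*√3/3 (y(o, z) = 2*((7 + √3)*(-5) + 5)/3 = 2*((-35 - 5*√3) + 5)/3 = 2*(-30 - 5*√3)/3 = -20 - 10*√3/3)
(y((6 + 4)*4, -4) - 1*2*(-5))*47 = ((-20 - 10*√3/3) - 1*2*(-5))*47 = ((-20 - 10*√3/3) - 2*(-5))*47 = ((-20 - 10*√3/3) + 10)*47 = (-10 - 10*√3/3)*47 = -470 - 470*√3/3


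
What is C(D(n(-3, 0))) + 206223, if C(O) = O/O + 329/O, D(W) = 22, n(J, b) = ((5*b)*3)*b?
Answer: 4537257/22 ≈ 2.0624e+5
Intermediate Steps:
n(J, b) = 15*b² (n(J, b) = (15*b)*b = 15*b²)
C(O) = 1 + 329/O
C(D(n(-3, 0))) + 206223 = (329 + 22)/22 + 206223 = (1/22)*351 + 206223 = 351/22 + 206223 = 4537257/22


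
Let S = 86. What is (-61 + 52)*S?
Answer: -774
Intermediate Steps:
(-61 + 52)*S = (-61 + 52)*86 = -9*86 = -774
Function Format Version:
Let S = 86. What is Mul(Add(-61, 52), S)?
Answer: -774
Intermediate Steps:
Mul(Add(-61, 52), S) = Mul(Add(-61, 52), 86) = Mul(-9, 86) = -774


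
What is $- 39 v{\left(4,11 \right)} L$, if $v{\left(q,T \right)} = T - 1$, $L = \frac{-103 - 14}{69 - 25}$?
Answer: $\frac{22815}{22} \approx 1037.0$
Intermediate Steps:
$L = - \frac{117}{44} \approx -2.6591$
$v{\left(q,T \right)} = -1 + T$
$- 39 v{\left(4,11 \right)} L = - 39 \left(-1 + 11\right) \left(- \frac{117}{44}\right) = \left(-39\right) 10 \left(- \frac{117}{44}\right) = \left(-390\right) \left(- \frac{117}{44}\right) = \frac{22815}{22}$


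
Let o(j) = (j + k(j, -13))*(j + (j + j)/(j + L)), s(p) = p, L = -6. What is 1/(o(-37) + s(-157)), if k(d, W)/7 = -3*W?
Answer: -43/364763 ≈ -0.00011788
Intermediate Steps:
k(d, W) = -21*W (k(d, W) = 7*(-3*W) = -21*W)
o(j) = (273 + j)*(j + 2*j/(-6 + j)) (o(j) = (j - 21*(-13))*(j + (j + j)/(j - 6)) = (j + 273)*(j + (2*j)/(-6 + j)) = (273 + j)*(j + 2*j/(-6 + j)))
1/(o(-37) + s(-157)) = 1/(-37*(-1092 + (-37)² + 269*(-37))/(-6 - 37) - 157) = 1/(-37*(-1092 + 1369 - 9953)/(-43) - 157) = 1/(-37*(-1/43)*(-9676) - 157) = 1/(-358012/43 - 157) = 1/(-364763/43) = -43/364763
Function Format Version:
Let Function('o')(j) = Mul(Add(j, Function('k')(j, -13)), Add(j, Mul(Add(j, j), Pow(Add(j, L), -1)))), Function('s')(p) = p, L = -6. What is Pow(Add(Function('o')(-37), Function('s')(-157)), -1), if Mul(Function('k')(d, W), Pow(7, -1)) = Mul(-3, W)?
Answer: Rational(-43, 364763) ≈ -0.00011788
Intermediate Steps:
Function('k')(d, W) = Mul(-21, W) (Function('k')(d, W) = Mul(7, Mul(-3, W)) = Mul(-21, W))
Function('o')(j) = Mul(Add(273, j), Add(j, Mul(2, j, Pow(Add(-6, j), -1)))) (Function('o')(j) = Mul(Add(j, Mul(-21, -13)), Add(j, Mul(Add(j, j), Pow(Add(j, -6), -1)))) = Mul(Add(j, 273), Add(j, Mul(Mul(2, j), Pow(Add(-6, j), -1)))) = Mul(Add(273, j), Add(j, Mul(2, j, Pow(Add(-6, j), -1)))))
Pow(Add(Function('o')(-37), Function('s')(-157)), -1) = Pow(Add(Mul(-37, Pow(Add(-6, -37), -1), Add(-1092, Pow(-37, 2), Mul(269, -37))), -157), -1) = Pow(Add(Mul(-37, Pow(-43, -1), Add(-1092, 1369, -9953)), -157), -1) = Pow(Add(Mul(-37, Rational(-1, 43), -9676), -157), -1) = Pow(Add(Rational(-358012, 43), -157), -1) = Pow(Rational(-364763, 43), -1) = Rational(-43, 364763)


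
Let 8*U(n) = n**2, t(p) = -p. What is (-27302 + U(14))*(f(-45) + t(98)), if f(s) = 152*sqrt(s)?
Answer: 2673195 - 12438540*I*sqrt(5) ≈ 2.6732e+6 - 2.7813e+7*I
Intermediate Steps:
U(n) = n**2/8
(-27302 + U(14))*(f(-45) + t(98)) = (-27302 + (1/8)*14**2)*(152*sqrt(-45) - 1*98) = (-27302 + (1/8)*196)*(152*(3*I*sqrt(5)) - 98) = (-27302 + 49/2)*(456*I*sqrt(5) - 98) = -54555*(-98 + 456*I*sqrt(5))/2 = 2673195 - 12438540*I*sqrt(5)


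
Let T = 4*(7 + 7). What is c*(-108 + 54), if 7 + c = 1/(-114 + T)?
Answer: 10989/29 ≈ 378.93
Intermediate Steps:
T = 56 (T = 4*14 = 56)
c = -407/58 (c = -7 + 1/(-114 + 56) = -7 + 1/(-58) = -7 - 1/58 = -407/58 ≈ -7.0172)
c*(-108 + 54) = -407*(-108 + 54)/58 = -407/58*(-54) = 10989/29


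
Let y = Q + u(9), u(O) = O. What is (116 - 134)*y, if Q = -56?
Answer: 846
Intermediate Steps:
y = -47 (y = -56 + 9 = -47)
(116 - 134)*y = (116 - 134)*(-47) = -18*(-47) = 846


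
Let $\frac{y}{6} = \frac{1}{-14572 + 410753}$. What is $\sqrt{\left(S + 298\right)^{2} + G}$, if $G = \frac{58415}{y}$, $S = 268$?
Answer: $\frac{\sqrt{138869011506}}{6} \approx 62109.0$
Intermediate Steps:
$y = \frac{6}{396181}$ ($y = \frac{6}{-14572 + 410753} = \frac{6}{396181} \approx 1.5145 \cdot 10^{-5}$)
$G = \frac{23142913115}{6}$ ($G = \frac{58415}{\frac{6}{396181}} = 58415 \cdot \frac{396181}{6} = \frac{23142913115}{6} \approx 3.8572 \cdot 10^{9}$)
$\sqrt{\left(S + 298\right)^{2} + G} = \sqrt{\left(268 + 298\right)^{2} + \frac{23142913115}{6}} = \sqrt{566^{2} + \frac{23142913115}{6}} = \sqrt{320356 + \frac{23142913115}{6}} = \sqrt{\frac{23144835251}{6}} = \frac{\sqrt{138869011506}}{6}$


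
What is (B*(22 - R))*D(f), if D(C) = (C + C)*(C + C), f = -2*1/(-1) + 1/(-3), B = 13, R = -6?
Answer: 36400/9 ≈ 4044.4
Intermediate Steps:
f = 5/3 (f = -2*(-1) + 1*(-⅓) = 2 - ⅓ = 5/3 ≈ 1.6667)
D(C) = 4*C² (D(C) = (2*C)*(2*C) = 4*C²)
(B*(22 - R))*D(f) = (13*(22 - 1*(-6)))*(4*(5/3)²) = (13*(22 + 6))*(4*(25/9)) = (13*28)*(100/9) = 364*(100/9) = 36400/9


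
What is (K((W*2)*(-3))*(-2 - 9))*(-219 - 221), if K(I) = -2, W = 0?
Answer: -9680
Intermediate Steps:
(K((W*2)*(-3))*(-2 - 9))*(-219 - 221) = (-2*(-2 - 9))*(-219 - 221) = -2*(-11)*(-440) = 22*(-440) = -9680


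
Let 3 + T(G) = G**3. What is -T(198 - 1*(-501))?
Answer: -341532096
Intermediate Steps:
T(G) = -3 + G**3
-T(198 - 1*(-501)) = -(-3 + (198 - 1*(-501))**3) = -(-3 + (198 + 501)**3) = -(-3 + 699**3) = -(-3 + 341532099) = -1*341532096 = -341532096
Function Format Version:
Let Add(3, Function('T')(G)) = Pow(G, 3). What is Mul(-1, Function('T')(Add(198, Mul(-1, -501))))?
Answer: -341532096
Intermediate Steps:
Function('T')(G) = Add(-3, Pow(G, 3))
Mul(-1, Function('T')(Add(198, Mul(-1, -501)))) = Mul(-1, Add(-3, Pow(Add(198, Mul(-1, -501)), 3))) = Mul(-1, Add(-3, Pow(Add(198, 501), 3))) = Mul(-1, Add(-3, Pow(699, 3))) = Mul(-1, Add(-3, 341532099)) = Mul(-1, 341532096) = -341532096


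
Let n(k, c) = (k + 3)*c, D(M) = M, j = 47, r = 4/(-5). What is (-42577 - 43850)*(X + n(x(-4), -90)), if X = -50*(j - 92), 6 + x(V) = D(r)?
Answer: -224018784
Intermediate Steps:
r = -⅘ (r = 4*(-⅕) = -⅘ ≈ -0.80000)
x(V) = -34/5 (x(V) = -6 - ⅘ = -34/5)
n(k, c) = c*(3 + k) (n(k, c) = (3 + k)*c = c*(3 + k))
X = 2250 (X = -50*(47 - 92) = -50*(-45) = 2250)
(-42577 - 43850)*(X + n(x(-4), -90)) = (-42577 - 43850)*(2250 - 90*(3 - 34/5)) = -86427*(2250 - 90*(-19/5)) = -86427*(2250 + 342) = -86427*2592 = -224018784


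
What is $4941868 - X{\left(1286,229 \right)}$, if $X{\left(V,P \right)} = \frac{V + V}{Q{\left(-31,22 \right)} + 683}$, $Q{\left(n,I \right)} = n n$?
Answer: $\frac{2031107105}{411} \approx 4.9419 \cdot 10^{6}$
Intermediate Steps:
$Q{\left(n,I \right)} = n^{2}$
$X{\left(V,P \right)} = \frac{V}{822}$ ($X{\left(V,P \right)} = \frac{V + V}{\left(-31\right)^{2} + 683} = \frac{2 V}{961 + 683} = \frac{2 V}{1644} = 2 V \frac{1}{1644} = \frac{V}{822}$)
$4941868 - X{\left(1286,229 \right)} = 4941868 - \frac{1}{822} \cdot 1286 = 4941868 - \frac{643}{411} = \frac{2031107105}{411}$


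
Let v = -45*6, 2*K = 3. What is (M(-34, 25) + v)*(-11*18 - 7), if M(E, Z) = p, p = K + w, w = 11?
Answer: 105575/2 ≈ 52788.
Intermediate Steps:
K = 3/2 (K = (1/2)*3 = 3/2 ≈ 1.5000)
v = -270
p = 25/2 (p = 3/2 + 11 = 25/2 ≈ 12.500)
M(E, Z) = 25/2
(M(-34, 25) + v)*(-11*18 - 7) = (25/2 - 270)*(-11*18 - 7) = -515*(-198 - 7)/2 = -515/2*(-205) = 105575/2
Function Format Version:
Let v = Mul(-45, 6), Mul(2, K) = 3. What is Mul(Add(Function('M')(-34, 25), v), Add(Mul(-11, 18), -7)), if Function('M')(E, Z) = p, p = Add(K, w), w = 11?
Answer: Rational(105575, 2) ≈ 52788.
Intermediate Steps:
K = Rational(3, 2) (K = Mul(Rational(1, 2), 3) = Rational(3, 2) ≈ 1.5000)
v = -270
p = Rational(25, 2) (p = Add(Rational(3, 2), 11) = Rational(25, 2) ≈ 12.500)
Function('M')(E, Z) = Rational(25, 2)
Mul(Add(Function('M')(-34, 25), v), Add(Mul(-11, 18), -7)) = Mul(Add(Rational(25, 2), -270), Add(Mul(-11, 18), -7)) = Mul(Rational(-515, 2), Add(-198, -7)) = Mul(Rational(-515, 2), -205) = Rational(105575, 2)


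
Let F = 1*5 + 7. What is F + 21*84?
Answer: 1776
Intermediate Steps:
F = 12 (F = 5 + 7 = 12)
F + 21*84 = 12 + 21*84 = 12 + 1764 = 1776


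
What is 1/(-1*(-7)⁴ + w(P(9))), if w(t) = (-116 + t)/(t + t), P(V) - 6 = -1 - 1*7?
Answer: -2/4743 ≈ -0.00042167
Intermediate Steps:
P(V) = -2 (P(V) = 6 + (-1 - 1*7) = 6 + (-1 - 7) = 6 - 8 = -2)
w(t) = (-116 + t)/(2*t) (w(t) = (-116 + t)/((2*t)) = (-116 + t)*(1/(2*t)) = (-116 + t)/(2*t))
1/(-1*(-7)⁴ + w(P(9))) = 1/(-1*(-7)⁴ + (½)*(-116 - 2)/(-2)) = 1/(-1*2401 + (½)*(-½)*(-118)) = 1/(-2401 + 59/2) = 1/(-4743/2) = -2/4743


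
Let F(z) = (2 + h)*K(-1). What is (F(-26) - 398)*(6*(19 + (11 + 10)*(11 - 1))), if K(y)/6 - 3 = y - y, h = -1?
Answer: -522120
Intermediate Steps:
K(y) = 18 (K(y) = 18 + 6*(y - y) = 18 + 6*0 = 18 + 0 = 18)
F(z) = 18 (F(z) = (2 - 1)*18 = 1*18 = 18)
(F(-26) - 398)*(6*(19 + (11 + 10)*(11 - 1))) = (18 - 398)*(6*(19 + (11 + 10)*(11 - 1))) = -2280*(19 + 21*10) = -2280*(19 + 210) = -2280*229 = -380*1374 = -522120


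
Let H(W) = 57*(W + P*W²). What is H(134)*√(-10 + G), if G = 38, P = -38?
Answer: -77770116*√7 ≈ -2.0576e+8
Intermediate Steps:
H(W) = -2166*W² + 57*W (H(W) = 57*(W - 38*W²) = -2166*W² + 57*W)
H(134)*√(-10 + G) = (57*134*(1 - 38*134))*√(-10 + 38) = (57*134*(1 - 5092))*√28 = (57*134*(-5091))*(2*√7) = -77770116*√7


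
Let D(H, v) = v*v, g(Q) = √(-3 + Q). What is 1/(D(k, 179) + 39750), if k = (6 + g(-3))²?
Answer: 1/71791 ≈ 1.3929e-5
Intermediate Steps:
k = (6 + I*√6)² (k = (6 + √(-3 - 3))² = (6 + √(-6))² = (6 + I*√6)² ≈ 30.0 + 29.394*I)
D(H, v) = v²
1/(D(k, 179) + 39750) = 1/(179² + 39750) = 1/(32041 + 39750) = 1/71791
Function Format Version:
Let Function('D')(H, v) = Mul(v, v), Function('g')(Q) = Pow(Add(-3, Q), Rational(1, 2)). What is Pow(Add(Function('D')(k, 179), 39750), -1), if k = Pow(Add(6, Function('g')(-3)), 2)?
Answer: Rational(1, 71791) ≈ 1.3929e-5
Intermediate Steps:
k = Pow(Add(6, Mul(I, Pow(6, Rational(1, 2)))), 2) (k = Pow(Add(6, Pow(Add(-3, -3), Rational(1, 2))), 2) = Pow(Add(6, Pow(-6, Rational(1, 2))), 2) = Pow(Add(6, Mul(I, Pow(6, Rational(1, 2)))), 2) ≈ Add(30.000, Mul(29.394, I)))
Function('D')(H, v) = Pow(v, 2)
Pow(Add(Function('D')(k, 179), 39750), -1) = Pow(Add(Pow(179, 2), 39750), -1) = Pow(Add(32041, 39750), -1) = Pow(71791, -1) = Rational(1, 71791)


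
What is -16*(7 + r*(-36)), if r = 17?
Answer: 9680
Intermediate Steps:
-16*(7 + r*(-36)) = -16*(7 + 17*(-36)) = -16*(7 - 612) = -16*(-605) = 9680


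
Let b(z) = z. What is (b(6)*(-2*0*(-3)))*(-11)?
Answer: 0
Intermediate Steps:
(b(6)*(-2*0*(-3)))*(-11) = (6*(-2*0*(-3)))*(-11) = (6*(0*(-3)))*(-11) = (6*0)*(-11) = 0*(-11) = 0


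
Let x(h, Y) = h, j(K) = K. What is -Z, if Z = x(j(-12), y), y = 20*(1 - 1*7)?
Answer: 12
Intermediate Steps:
y = -120 (y = 20*(1 - 7) = 20*(-6) = -120)
Z = -12
-Z = -1*(-12) = 12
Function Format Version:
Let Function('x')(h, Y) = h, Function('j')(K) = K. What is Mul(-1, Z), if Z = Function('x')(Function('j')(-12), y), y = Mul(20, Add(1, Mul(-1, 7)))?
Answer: 12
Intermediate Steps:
y = -120 (y = Mul(20, Add(1, -7)) = Mul(20, -6) = -120)
Z = -12
Mul(-1, Z) = Mul(-1, -12) = 12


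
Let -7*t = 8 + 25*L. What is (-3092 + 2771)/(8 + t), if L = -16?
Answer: -321/64 ≈ -5.0156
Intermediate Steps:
t = 56 (t = -(8 + 25*(-16))/7 = -(8 - 400)/7 = -1/7*(-392) = 56)
(-3092 + 2771)/(8 + t) = (-3092 + 2771)/(8 + 56) = -321/64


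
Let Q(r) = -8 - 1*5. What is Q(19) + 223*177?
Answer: 39458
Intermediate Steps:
Q(r) = -13 (Q(r) = -8 - 5 = -13)
Q(19) + 223*177 = -13 + 223*177 = -13 + 39471 = 39458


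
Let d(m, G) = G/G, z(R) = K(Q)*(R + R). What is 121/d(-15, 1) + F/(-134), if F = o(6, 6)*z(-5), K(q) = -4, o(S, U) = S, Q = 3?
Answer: 7987/67 ≈ 119.21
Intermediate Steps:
z(R) = -8*R (z(R) = -4*(R + R) = -8*R)
d(m, G) = 1
F = 240 (F = 6*(-8*(-5)) = 6*40 = 240)
121/d(-15, 1) + F/(-134) = 121/1 + 240/(-134) = 121*1 + 240*(-1/134) = 121 - 120/67 = 7987/67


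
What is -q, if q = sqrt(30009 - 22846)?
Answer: -sqrt(7163) ≈ -84.635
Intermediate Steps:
q = sqrt(7163) ≈ 84.635
-q = -sqrt(7163)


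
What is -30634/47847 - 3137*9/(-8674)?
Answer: 1085145035/415024878 ≈ 2.6147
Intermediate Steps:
-30634/47847 - 3137*9/(-8674) = -30634*1/47847 - 28233*(-1/8674) = -30634/47847 + 28233/8674 = 1085145035/415024878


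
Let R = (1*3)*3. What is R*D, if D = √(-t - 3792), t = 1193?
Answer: 9*I*√4985 ≈ 635.44*I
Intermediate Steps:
R = 9 (R = 3*3 = 9)
D = I*√4985 (D = √(-1*1193 - 3792) = √(-1193 - 3792) = √(-4985) = I*√4985 ≈ 70.604*I)
R*D = 9*(I*√4985) = 9*I*√4985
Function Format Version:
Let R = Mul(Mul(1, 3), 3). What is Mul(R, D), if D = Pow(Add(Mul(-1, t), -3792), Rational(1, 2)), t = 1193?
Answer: Mul(9, I, Pow(4985, Rational(1, 2))) ≈ Mul(635.44, I)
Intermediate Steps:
R = 9 (R = Mul(3, 3) = 9)
D = Mul(I, Pow(4985, Rational(1, 2))) (D = Pow(Add(Mul(-1, 1193), -3792), Rational(1, 2)) = Pow(Add(-1193, -3792), Rational(1, 2)) = Pow(-4985, Rational(1, 2)) = Mul(I, Pow(4985, Rational(1, 2))) ≈ Mul(70.604, I))
Mul(R, D) = Mul(9, Mul(I, Pow(4985, Rational(1, 2)))) = Mul(9, I, Pow(4985, Rational(1, 2)))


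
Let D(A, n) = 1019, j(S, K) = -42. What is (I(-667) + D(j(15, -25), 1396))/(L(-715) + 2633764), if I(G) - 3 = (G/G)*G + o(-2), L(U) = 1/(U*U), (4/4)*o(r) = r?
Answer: 180462425/1346446000901 ≈ 0.00013403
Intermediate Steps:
o(r) = r
L(U) = U**(-2)
I(G) = 1 + G (I(G) = 3 + ((G/G)*G - 2) = 3 + (1*G - 2) = 3 + (G - 2) = 3 + (-2 + G) = 1 + G)
(I(-667) + D(j(15, -25), 1396))/(L(-715) + 2633764) = ((1 - 667) + 1019)/((-715)**(-2) + 2633764) = (-666 + 1019)/(1/511225 + 2633764) = 353/(1346446000901/511225) = 353*(511225/1346446000901) = 180462425/1346446000901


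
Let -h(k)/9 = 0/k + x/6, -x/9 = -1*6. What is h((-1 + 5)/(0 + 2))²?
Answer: 6561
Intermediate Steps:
x = 54 (x = -(-9)*6 = -9*(-6) = 54)
h(k) = -81 (h(k) = -9*(0/k + 54/6) = -9*(0 + 54*(⅙)) = -9*(0 + 9) = -9*9 = -81)
h((-1 + 5)/(0 + 2))² = (-81)² = 6561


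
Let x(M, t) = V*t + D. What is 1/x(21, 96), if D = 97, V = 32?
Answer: 1/3169 ≈ 0.00031556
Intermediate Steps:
x(M, t) = 97 + 32*t (x(M, t) = 32*t + 97 = 97 + 32*t)
1/x(21, 96) = 1/(97 + 32*96) = 1/(97 + 3072) = 1/3169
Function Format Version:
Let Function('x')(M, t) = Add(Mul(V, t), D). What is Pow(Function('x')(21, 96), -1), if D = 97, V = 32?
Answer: Rational(1, 3169) ≈ 0.00031556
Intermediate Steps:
Function('x')(M, t) = Add(97, Mul(32, t)) (Function('x')(M, t) = Add(Mul(32, t), 97) = Add(97, Mul(32, t)))
Pow(Function('x')(21, 96), -1) = Pow(Add(97, Mul(32, 96)), -1) = Pow(Add(97, 3072), -1) = Pow(3169, -1) = Rational(1, 3169)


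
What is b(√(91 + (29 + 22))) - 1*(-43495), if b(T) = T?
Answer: 43495 + √142 ≈ 43507.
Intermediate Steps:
b(√(91 + (29 + 22))) - 1*(-43495) = √(91 + (29 + 22)) - 1*(-43495) = √(91 + 51) + 43495 = √142 + 43495 = 43495 + √142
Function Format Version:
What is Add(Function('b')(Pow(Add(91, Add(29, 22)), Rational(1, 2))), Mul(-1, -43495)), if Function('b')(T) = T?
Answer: Add(43495, Pow(142, Rational(1, 2))) ≈ 43507.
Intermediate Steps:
Add(Function('b')(Pow(Add(91, Add(29, 22)), Rational(1, 2))), Mul(-1, -43495)) = Add(Pow(Add(91, Add(29, 22)), Rational(1, 2)), Mul(-1, -43495)) = Add(Pow(Add(91, 51), Rational(1, 2)), 43495) = Add(Pow(142, Rational(1, 2)), 43495) = Add(43495, Pow(142, Rational(1, 2)))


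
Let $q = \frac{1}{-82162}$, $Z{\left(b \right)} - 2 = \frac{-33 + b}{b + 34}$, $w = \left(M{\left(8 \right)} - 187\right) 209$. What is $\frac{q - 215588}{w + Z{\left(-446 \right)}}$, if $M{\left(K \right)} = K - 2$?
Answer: $\frac{3648907098942}{640216368845} \approx 5.6995$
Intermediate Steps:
$M{\left(K \right)} = -2 + K$ ($M{\left(K \right)} = K - 2 = -2 + K$)
$w = -37829$ ($w = \left(\left(-2 + 8\right) - 187\right) 209 = \left(6 - 187\right) 209 = \left(-181\right) 209 = -37829$)
$Z{\left(b \right)} = 2 + \frac{-33 + b}{34 + b}$ ($Z{\left(b \right)} = 2 + \frac{-33 + b}{b + 34} = 2 + \frac{-33 + b}{34 + b}$)
$q = - \frac{1}{82162} \approx -1.2171 \cdot 10^{-5}$
$\frac{q - 215588}{w + Z{\left(-446 \right)}} = \frac{- \frac{1}{82162} - 215588}{-37829 + \frac{35 + 3 \left(-446\right)}{34 - 446}} = - \frac{17713141257}{82162 \left(-37829 + \frac{35 - 1338}{-412}\right)} = - \frac{17713141257}{82162 \left(-37829 - - \frac{1303}{412}\right)} = - \frac{17713141257}{82162 \left(-37829 + \frac{1303}{412}\right)} = - \frac{17713141257}{82162 \left(- \frac{15584245}{412}\right)} = \left(- \frac{17713141257}{82162}\right) \left(- \frac{412}{15584245}\right) = \frac{3648907098942}{640216368845}$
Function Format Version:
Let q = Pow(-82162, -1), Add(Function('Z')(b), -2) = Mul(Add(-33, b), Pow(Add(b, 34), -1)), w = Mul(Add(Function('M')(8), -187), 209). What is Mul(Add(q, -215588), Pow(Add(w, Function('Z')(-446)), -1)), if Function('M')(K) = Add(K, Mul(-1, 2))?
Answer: Rational(3648907098942, 640216368845) ≈ 5.6995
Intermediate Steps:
Function('M')(K) = Add(-2, K) (Function('M')(K) = Add(K, -2) = Add(-2, K))
w = -37829 (w = Mul(Add(Add(-2, 8), -187), 209) = Mul(Add(6, -187), 209) = Mul(-181, 209) = -37829)
Function('Z')(b) = Add(2, Mul(Pow(Add(34, b), -1), Add(-33, b))) (Function('Z')(b) = Add(2, Mul(Add(-33, b), Pow(Add(b, 34), -1))) = Add(2, Mul(Add(-33, b), Pow(Add(34, b), -1))) = Add(2, Mul(Pow(Add(34, b), -1), Add(-33, b))))
q = Rational(-1, 82162) ≈ -1.2171e-5
Mul(Add(q, -215588), Pow(Add(w, Function('Z')(-446)), -1)) = Mul(Add(Rational(-1, 82162), -215588), Pow(Add(-37829, Mul(Pow(Add(34, -446), -1), Add(35, Mul(3, -446)))), -1)) = Mul(Rational(-17713141257, 82162), Pow(Add(-37829, Mul(Pow(-412, -1), Add(35, -1338))), -1)) = Mul(Rational(-17713141257, 82162), Pow(Add(-37829, Mul(Rational(-1, 412), -1303)), -1)) = Mul(Rational(-17713141257, 82162), Pow(Add(-37829, Rational(1303, 412)), -1)) = Mul(Rational(-17713141257, 82162), Pow(Rational(-15584245, 412), -1)) = Mul(Rational(-17713141257, 82162), Rational(-412, 15584245)) = Rational(3648907098942, 640216368845)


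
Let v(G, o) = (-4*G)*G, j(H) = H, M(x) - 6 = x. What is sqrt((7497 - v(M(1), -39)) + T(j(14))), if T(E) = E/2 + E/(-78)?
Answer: sqrt(11711427)/39 ≈ 87.749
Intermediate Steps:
M(x) = 6 + x
T(E) = 19*E/39 (T(E) = E*(1/2) + E*(-1/78) = E/2 - E/78 = 19*E/39)
v(G, o) = -4*G**2
sqrt((7497 - v(M(1), -39)) + T(j(14))) = sqrt((7497 - (-4)*(6 + 1)**2) + (19/39)*14) = sqrt((7497 - (-4)*7**2) + 266/39) = sqrt((7497 - (-4)*49) + 266/39) = sqrt((7497 - 1*(-196)) + 266/39) = sqrt((7497 + 196) + 266/39) = sqrt(7693 + 266/39) = sqrt(300293/39) = sqrt(11711427)/39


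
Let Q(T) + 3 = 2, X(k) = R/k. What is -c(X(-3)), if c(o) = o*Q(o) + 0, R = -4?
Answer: 4/3 ≈ 1.3333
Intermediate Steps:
X(k) = -4/k
Q(T) = -1 (Q(T) = -3 + 2 = -1)
c(o) = -o (c(o) = o*(-1) + 0 = -o + 0 = -o)
-c(X(-3)) = -(-1)*(-4/(-3)) = -(-1)*(-4*(-⅓)) = -(-1)*4/3 = -1*(-4/3) = 4/3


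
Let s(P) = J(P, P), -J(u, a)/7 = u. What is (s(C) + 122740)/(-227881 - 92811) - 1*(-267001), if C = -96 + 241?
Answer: 85624962967/320692 ≈ 2.6700e+5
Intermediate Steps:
C = 145
J(u, a) = -7*u
s(P) = -7*P
(s(C) + 122740)/(-227881 - 92811) - 1*(-267001) = (-7*145 + 122740)/(-227881 - 92811) - 1*(-267001) = (-1015 + 122740)/(-320692) + 267001 = 121725*(-1/320692) + 267001 = -121725/320692 + 267001 = 85624962967/320692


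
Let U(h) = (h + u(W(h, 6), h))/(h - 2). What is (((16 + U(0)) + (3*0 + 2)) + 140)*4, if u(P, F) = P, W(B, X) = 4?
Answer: 624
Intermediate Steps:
U(h) = (4 + h)/(-2 + h) (U(h) = (h + 4)/(h - 2) = (4 + h)/(-2 + h))
(((16 + U(0)) + (3*0 + 2)) + 140)*4 = (((16 + (4 + 0)/(-2 + 0)) + (3*0 + 2)) + 140)*4 = (((16 + 4/(-2)) + (0 + 2)) + 140)*4 = (((16 - ½*4) + 2) + 140)*4 = (((16 - 2) + 2) + 140)*4 = ((14 + 2) + 140)*4 = (16 + 140)*4 = 156*4 = 624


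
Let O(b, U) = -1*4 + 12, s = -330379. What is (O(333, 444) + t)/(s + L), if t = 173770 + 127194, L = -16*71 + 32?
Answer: -300972/331483 ≈ -0.90796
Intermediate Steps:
O(b, U) = 8 (O(b, U) = -4 + 12 = 8)
L = -1104 (L = -1136 + 32 = -1104)
t = 300964
(O(333, 444) + t)/(s + L) = (8 + 300964)/(-330379 - 1104) = 300972/(-331483) = 300972*(-1/331483) = -300972/331483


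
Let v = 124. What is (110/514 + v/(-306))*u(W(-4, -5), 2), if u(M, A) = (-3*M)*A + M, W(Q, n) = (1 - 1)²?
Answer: 0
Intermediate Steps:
W(Q, n) = 0 (W(Q, n) = 0² = 0)
u(M, A) = M - 3*A*M (u(M, A) = -3*A*M + M = M - 3*A*M)
(110/514 + v/(-306))*u(W(-4, -5), 2) = (110/514 + 124/(-306))*(0*(1 - 3*2)) = (110*(1/514) + 124*(-1/306))*(0*(1 - 6)) = (55/257 - 62/153)*(0*(-5)) = -7519/39321*0 = 0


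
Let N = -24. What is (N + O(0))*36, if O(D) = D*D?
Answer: -864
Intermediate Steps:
O(D) = D**2
(N + O(0))*36 = (-24 + 0**2)*36 = (-24 + 0)*36 = -24*36 = -864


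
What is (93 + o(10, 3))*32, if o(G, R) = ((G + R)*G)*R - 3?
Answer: 15360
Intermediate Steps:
o(G, R) = -3 + G*R*(G + R) (o(G, R) = (G*(G + R))*R - 3 = G*R*(G + R) - 3 = -3 + G*R*(G + R))
(93 + o(10, 3))*32 = (93 + (-3 + 10*3**2 + 3*10**2))*32 = (93 + (-3 + 10*9 + 3*100))*32 = (93 + (-3 + 90 + 300))*32 = (93 + 387)*32 = 480*32 = 15360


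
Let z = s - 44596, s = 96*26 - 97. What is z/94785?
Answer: -42197/94785 ≈ -0.44519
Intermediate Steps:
s = 2399 (s = 2496 - 97 = 2399)
z = -42197 (z = 2399 - 44596 = -42197)
z/94785 = -42197/94785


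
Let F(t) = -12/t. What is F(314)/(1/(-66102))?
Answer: 396612/157 ≈ 2526.2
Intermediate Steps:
F(314)/(1/(-66102)) = (-12/314)/(1/(-66102)) = (-12*1/314)/(-1/66102) = -6/157*(-66102) = 396612/157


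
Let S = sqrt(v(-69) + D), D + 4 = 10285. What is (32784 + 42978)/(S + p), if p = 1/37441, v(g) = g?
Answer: -2836605042/14315472447971 + 212410658755044*sqrt(2553)/14315472447971 ≈ 749.71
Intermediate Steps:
D = 10281 (D = -4 + 10285 = 10281)
S = 2*sqrt(2553) (S = sqrt(-69 + 10281) = sqrt(10212) = 2*sqrt(2553) ≈ 101.05)
p = 1/37441 ≈ 2.6709e-5
(32784 + 42978)/(S + p) = (32784 + 42978)/(2*sqrt(2553) + 1/37441) = 75762/(1/37441 + 2*sqrt(2553))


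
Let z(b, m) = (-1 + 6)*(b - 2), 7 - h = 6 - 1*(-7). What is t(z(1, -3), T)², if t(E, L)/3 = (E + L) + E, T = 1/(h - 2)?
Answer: 59049/64 ≈ 922.64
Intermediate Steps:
h = -6 (h = 7 - (6 - 1*(-7)) = 7 - (6 + 7) = 7 - 1*13 = 7 - 13 = -6)
T = -⅛ (T = 1/(-6 - 2) = 1/(-8) = -⅛ ≈ -0.12500)
z(b, m) = -10 + 5*b (z(b, m) = 5*(-2 + b) = -10 + 5*b)
t(E, L) = 3*L + 6*E (t(E, L) = 3*((E + L) + E) = 3*(L + 2*E) = 3*L + 6*E)
t(z(1, -3), T)² = (3*(-⅛) + 6*(-10 + 5*1))² = (-3/8 + 6*(-10 + 5))² = (-3/8 + 6*(-5))² = (-3/8 - 30)² = (-243/8)² = 59049/64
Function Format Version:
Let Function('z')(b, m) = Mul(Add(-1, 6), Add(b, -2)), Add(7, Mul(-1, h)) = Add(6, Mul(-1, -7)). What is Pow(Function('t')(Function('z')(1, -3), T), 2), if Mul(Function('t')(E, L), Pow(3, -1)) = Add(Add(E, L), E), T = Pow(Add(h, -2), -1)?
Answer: Rational(59049, 64) ≈ 922.64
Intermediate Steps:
h = -6 (h = Add(7, Mul(-1, Add(6, Mul(-1, -7)))) = Add(7, Mul(-1, Add(6, 7))) = Add(7, Mul(-1, 13)) = Add(7, -13) = -6)
T = Rational(-1, 8) (T = Pow(Add(-6, -2), -1) = Pow(-8, -1) = Rational(-1, 8) ≈ -0.12500)
Function('z')(b, m) = Add(-10, Mul(5, b)) (Function('z')(b, m) = Mul(5, Add(-2, b)) = Add(-10, Mul(5, b)))
Function('t')(E, L) = Add(Mul(3, L), Mul(6, E)) (Function('t')(E, L) = Mul(3, Add(Add(E, L), E)) = Mul(3, Add(L, Mul(2, E))) = Add(Mul(3, L), Mul(6, E)))
Pow(Function('t')(Function('z')(1, -3), T), 2) = Pow(Add(Mul(3, Rational(-1, 8)), Mul(6, Add(-10, Mul(5, 1)))), 2) = Pow(Add(Rational(-3, 8), Mul(6, Add(-10, 5))), 2) = Pow(Add(Rational(-3, 8), Mul(6, -5)), 2) = Pow(Add(Rational(-3, 8), -30), 2) = Pow(Rational(-243, 8), 2) = Rational(59049, 64)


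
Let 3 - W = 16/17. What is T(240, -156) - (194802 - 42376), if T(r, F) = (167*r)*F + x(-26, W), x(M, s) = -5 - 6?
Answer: -6404917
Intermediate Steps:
W = 35/17 (W = 3 - 16/17 = 35/17 ≈ 2.0588)
x(M, s) = -11
T(r, F) = -11 + 167*F*r (T(r, F) = (167*r)*F - 11 = 167*F*r - 11 = -11 + 167*F*r)
T(240, -156) - (194802 - 42376) = (-11 + 167*(-156)*240) - (194802 - 42376) = (-11 - 6252480) - 1*152426 = -6252491 - 152426 = -6404917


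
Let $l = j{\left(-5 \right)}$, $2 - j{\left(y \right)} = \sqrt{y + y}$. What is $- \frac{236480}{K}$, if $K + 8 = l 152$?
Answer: $- \frac{1093720}{4979} - \frac{561640 i \sqrt{10}}{4979} \approx -219.67 - 356.71 i$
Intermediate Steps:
$j{\left(y \right)} = 2 - \sqrt{2} \sqrt{y}$ ($j{\left(y \right)} = 2 - \sqrt{y + y} = 2 - \sqrt{2 y} = 2 - \sqrt{2} \sqrt{y}$)
$l = 2 - i \sqrt{10}$ ($l = 2 - \sqrt{2} \sqrt{-5} = 2 - \sqrt{2} i \sqrt{5} = 2 - i \sqrt{10} \approx 2.0 - 3.1623 i$)
$K = 296 - 152 i \sqrt{10}$ ($K = -8 + \left(2 - i \sqrt{10}\right) 152 = -8 + \left(304 - 152 i \sqrt{10}\right) = 296 - 152 i \sqrt{10} \approx 296.0 - 480.67 i$)
$- \frac{236480}{K} = - \frac{236480}{296 - 152 i \sqrt{10}}$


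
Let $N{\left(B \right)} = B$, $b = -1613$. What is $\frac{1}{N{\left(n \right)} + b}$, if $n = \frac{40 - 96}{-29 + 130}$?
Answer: $- \frac{101}{162969} \approx -0.00061975$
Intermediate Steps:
$n = - \frac{56}{101} \approx -0.55446$
$\frac{1}{N{\left(n \right)} + b} = \frac{1}{- \frac{56}{101} - 1613} = \frac{1}{- \frac{162969}{101}} = - \frac{101}{162969}$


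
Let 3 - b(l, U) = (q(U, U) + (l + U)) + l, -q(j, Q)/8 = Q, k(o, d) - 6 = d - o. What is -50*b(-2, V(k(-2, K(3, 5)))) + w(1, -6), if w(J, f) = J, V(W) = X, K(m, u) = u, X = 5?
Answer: -2099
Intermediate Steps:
k(o, d) = 6 + d - o (k(o, d) = 6 + (d - o) = 6 + d - o)
V(W) = 5
q(j, Q) = -8*Q
b(l, U) = 3 - 2*l + 7*U (b(l, U) = 3 - ((-8*U + (l + U)) + l) = 3 - ((-8*U + (U + l)) + l) = 3 - ((l - 7*U) + l) = 3 - (-7*U + 2*l) = 3 + (-2*l + 7*U) = 3 - 2*l + 7*U)
-50*b(-2, V(k(-2, K(3, 5)))) + w(1, -6) = -50*(3 - 2*(-2) + 7*5) + 1 = -50*(3 + 4 + 35) + 1 = -50*42 + 1 = -2100 + 1 = -2099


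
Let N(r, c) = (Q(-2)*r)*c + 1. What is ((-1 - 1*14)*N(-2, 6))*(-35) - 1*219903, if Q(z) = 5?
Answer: -250878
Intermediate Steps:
N(r, c) = 1 + 5*c*r (N(r, c) = (5*r)*c + 1 = 5*c*r + 1 = 1 + 5*c*r)
((-1 - 1*14)*N(-2, 6))*(-35) - 1*219903 = ((-1 - 1*14)*(1 + 5*6*(-2)))*(-35) - 1*219903 = ((-1 - 14)*(1 - 60))*(-35) - 219903 = -15*(-59)*(-35) - 219903 = 885*(-35) - 219903 = -30975 - 219903 = -250878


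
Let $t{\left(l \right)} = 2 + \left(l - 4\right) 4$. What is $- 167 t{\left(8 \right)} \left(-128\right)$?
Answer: $384768$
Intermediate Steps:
$t{\left(l \right)} = -14 + 4 l$ ($t{\left(l \right)} = 2 + \left(-4 + l\right) 4 = 2 + \left(-16 + 4 l\right) = -14 + 4 l$)
$- 167 t{\left(8 \right)} \left(-128\right) = - 167 \left(-14 + 4 \cdot 8\right) \left(-128\right) = - 167 \left(-14 + 32\right) \left(-128\right) = \left(-167\right) 18 \left(-128\right) = \left(-3006\right) \left(-128\right) = 384768$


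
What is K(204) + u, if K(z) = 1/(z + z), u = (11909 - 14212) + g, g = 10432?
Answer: 3316633/408 ≈ 8129.0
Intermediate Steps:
u = 8129 (u = (11909 - 14212) + 10432 = -2303 + 10432 = 8129)
K(z) = 1/(2*z)
K(204) + u = (½)/204 + 8129 = (½)*(1/204) + 8129 = 1/408 + 8129 = 3316633/408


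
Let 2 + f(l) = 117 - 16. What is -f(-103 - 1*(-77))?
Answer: -99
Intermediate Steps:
f(l) = 99 (f(l) = -2 + (117 - 16) = -2 + 101 = 99)
-f(-103 - 1*(-77)) = -1*99 = -99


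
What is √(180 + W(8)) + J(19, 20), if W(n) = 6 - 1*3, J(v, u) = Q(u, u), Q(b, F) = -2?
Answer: -2 + √183 ≈ 11.528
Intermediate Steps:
J(v, u) = -2
W(n) = 3 (W(n) = 6 - 3 = 3)
√(180 + W(8)) + J(19, 20) = √(180 + 3) - 2 = √183 - 2 = -2 + √183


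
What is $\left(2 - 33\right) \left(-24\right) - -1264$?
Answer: $2008$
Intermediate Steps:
$\left(2 - 33\right) \left(-24\right) - -1264 = \left(-31\right) \left(-24\right) + 1264 = 744 + 1264 = 2008$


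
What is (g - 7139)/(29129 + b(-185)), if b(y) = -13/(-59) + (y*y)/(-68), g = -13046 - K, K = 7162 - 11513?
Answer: -63526008/114847157 ≈ -0.55313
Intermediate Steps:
K = -4351
g = -8695 (g = -13046 - 1*(-4351) = -13046 + 4351 = -8695)
b(y) = 13/59 - y**2/68 (b(y) = -13*(-1/59) + y**2*(-1/68) = 13/59 - y**2/68)
(g - 7139)/(29129 + b(-185)) = (-8695 - 7139)/(29129 + (13/59 - 1/68*(-185)**2)) = -15834/(29129 + (13/59 - 1/68*34225)) = -15834/(29129 + (13/59 - 34225/68)) = -15834/(29129 - 2018391/4012) = -15834/114847157/4012 = -15834*4012/114847157 = -63526008/114847157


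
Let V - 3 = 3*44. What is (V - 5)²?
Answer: 16900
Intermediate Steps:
V = 135 (V = 3 + 3*44 = 3 + 132 = 135)
(V - 5)² = (135 - 5)² = 130² = 16900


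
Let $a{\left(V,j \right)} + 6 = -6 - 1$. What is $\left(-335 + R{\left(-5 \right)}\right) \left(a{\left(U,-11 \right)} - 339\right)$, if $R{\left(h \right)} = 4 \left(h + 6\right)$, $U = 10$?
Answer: $116512$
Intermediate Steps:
$R{\left(h \right)} = 24 + 4 h$ ($R{\left(h \right)} = 4 \left(6 + h\right) = 24 + 4 h$)
$a{\left(V,j \right)} = -13$ ($a{\left(V,j \right)} = -6 - 7 = -13$)
$\left(-335 + R{\left(-5 \right)}\right) \left(a{\left(U,-11 \right)} - 339\right) = \left(-335 + \left(24 + 4 \left(-5\right)\right)\right) \left(-13 - 339\right) = \left(-335 + \left(24 - 20\right)\right) \left(-352\right) = \left(-335 + 4\right) \left(-352\right) = \left(-331\right) \left(-352\right) = 116512$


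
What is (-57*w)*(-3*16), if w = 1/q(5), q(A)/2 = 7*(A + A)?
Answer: 684/35 ≈ 19.543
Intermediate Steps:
q(A) = 28*A (q(A) = 2*(7*(A + A)) = 2*(7*(2*A)) = 2*(14*A) = 28*A)
w = 1/140 (w = 1/(28*5) = 1/140 ≈ 0.0071429)
(-57*w)*(-3*16) = (-57*1/140)*(-3*16) = -57/140*(-48) = 684/35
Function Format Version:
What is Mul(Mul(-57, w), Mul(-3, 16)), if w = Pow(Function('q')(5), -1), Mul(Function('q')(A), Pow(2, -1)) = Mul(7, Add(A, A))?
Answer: Rational(684, 35) ≈ 19.543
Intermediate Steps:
Function('q')(A) = Mul(28, A) (Function('q')(A) = Mul(2, Mul(7, Add(A, A))) = Mul(2, Mul(7, Mul(2, A))) = Mul(2, Mul(14, A)) = Mul(28, A))
w = Rational(1, 140) (w = Pow(Mul(28, 5), -1) = Pow(140, -1) = Rational(1, 140) ≈ 0.0071429)
Mul(Mul(-57, w), Mul(-3, 16)) = Mul(Mul(-57, Rational(1, 140)), Mul(-3, 16)) = Mul(Rational(-57, 140), -48) = Rational(684, 35)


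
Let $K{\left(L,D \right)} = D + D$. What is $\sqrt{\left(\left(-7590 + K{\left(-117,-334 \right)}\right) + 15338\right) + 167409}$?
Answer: $7 \sqrt{3561} \approx 417.72$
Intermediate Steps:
$K{\left(L,D \right)} = 2 D$
$\sqrt{\left(\left(-7590 + K{\left(-117,-334 \right)}\right) + 15338\right) + 167409} = \sqrt{\left(\left(-7590 + 2 \left(-334\right)\right) + 15338\right) + 167409} = \sqrt{\left(\left(-7590 - 668\right) + 15338\right) + 167409} = \sqrt{\left(-8258 + 15338\right) + 167409} = \sqrt{7080 + 167409} = \sqrt{174489} = 7 \sqrt{3561}$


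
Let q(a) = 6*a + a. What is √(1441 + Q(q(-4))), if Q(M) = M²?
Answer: 5*√89 ≈ 47.170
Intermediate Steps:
q(a) = 7*a
√(1441 + Q(q(-4))) = √(1441 + (7*(-4))²) = √(1441 + (-28)²) = √(1441 + 784) = √2225 = 5*√89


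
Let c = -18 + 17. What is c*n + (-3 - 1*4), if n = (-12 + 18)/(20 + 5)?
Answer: -181/25 ≈ -7.2400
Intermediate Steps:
c = -1
n = 6/25 ≈ 0.24000
c*n + (-3 - 1*4) = -1*6/25 + (-3 - 1*4) = -6/25 + (-3 - 4) = -6/25 - 7 = -181/25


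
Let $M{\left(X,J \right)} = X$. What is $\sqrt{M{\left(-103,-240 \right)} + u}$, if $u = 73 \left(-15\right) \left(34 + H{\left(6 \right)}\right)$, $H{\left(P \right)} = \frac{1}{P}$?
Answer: $\frac{i \sqrt{150062}}{2} \approx 193.69 i$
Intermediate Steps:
$u = - \frac{74825}{2}$ ($u = 73 \left(-15\right) \left(34 + \frac{1}{6}\right) = - 1095 \left(34 + \frac{1}{6}\right) = \left(-1095\right) \frac{205}{6} = - \frac{74825}{2} \approx -37413.0$)
$\sqrt{M{\left(-103,-240 \right)} + u} = \sqrt{-103 - \frac{74825}{2}} = \sqrt{- \frac{75031}{2}} = \frac{i \sqrt{150062}}{2}$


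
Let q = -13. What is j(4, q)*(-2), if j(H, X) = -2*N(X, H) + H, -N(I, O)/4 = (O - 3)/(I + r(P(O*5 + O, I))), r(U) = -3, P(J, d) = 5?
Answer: -7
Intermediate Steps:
N(I, O) = -4*(-3 + O)/(-3 + I) (N(I, O) = -4*(O - 3)/(I - 3) = -4*(-3 + O)/(-3 + I))
j(H, X) = H - 8*(3 - H)/(-3 + X) (j(H, X) = -8*(3 - H)/(-3 + X) + H = H - 8*(3 - H)/(-3 + X))
j(4, q)*(-2) = ((-24 + 5*4 + 4*(-13))/(-3 - 13))*(-2) = ((-24 + 20 - 52)/(-16))*(-2) = -1/16*(-56)*(-2) = (7/2)*(-2) = -7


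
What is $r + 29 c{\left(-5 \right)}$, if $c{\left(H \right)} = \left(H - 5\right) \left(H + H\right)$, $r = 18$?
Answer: $2918$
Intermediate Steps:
$c{\left(H \right)} = 2 H \left(-5 + H\right)$ ($c{\left(H \right)} = \left(-5 + H\right) 2 H = 2 H \left(-5 + H\right)$)
$r + 29 c{\left(-5 \right)} = 18 + 29 \cdot 2 \left(-5\right) \left(-5 - 5\right) = 18 + 29 \cdot 2 \left(-5\right) \left(-10\right) = 18 + 29 \cdot 100 = 18 + 2900 = 2918$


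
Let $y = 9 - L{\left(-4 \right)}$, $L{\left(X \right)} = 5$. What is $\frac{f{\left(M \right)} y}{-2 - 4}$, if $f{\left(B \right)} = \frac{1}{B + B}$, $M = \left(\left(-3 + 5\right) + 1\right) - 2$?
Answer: $- \frac{1}{3} \approx -0.33333$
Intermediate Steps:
$M = 1$ ($M = \left(2 + 1\right) - 2 = 3 - 2 = 1$)
$f{\left(B \right)} = \frac{1}{2 B}$
$y = 4$ ($y = 9 - 5 = 4$)
$\frac{f{\left(M \right)} y}{-2 - 4} = \frac{\frac{1}{2 \cdot 1} \cdot 4}{-2 - 4} = \frac{\frac{1}{2} \cdot 1 \cdot 4}{-6} = \frac{1}{2} \cdot 4 \left(- \frac{1}{6}\right) = 2 \left(- \frac{1}{6}\right) = - \frac{1}{3}$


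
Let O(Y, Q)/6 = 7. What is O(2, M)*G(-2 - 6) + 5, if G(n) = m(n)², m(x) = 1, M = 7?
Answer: 47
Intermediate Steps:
O(Y, Q) = 42 (O(Y, Q) = 6*7 = 42)
G(n) = 1 (G(n) = 1² = 1)
O(2, M)*G(-2 - 6) + 5 = 42*1 + 5 = 42 + 5 = 47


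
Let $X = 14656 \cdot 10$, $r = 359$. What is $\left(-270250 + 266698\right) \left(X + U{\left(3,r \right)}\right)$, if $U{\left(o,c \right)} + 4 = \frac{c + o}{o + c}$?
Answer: $-520570464$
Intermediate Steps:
$U{\left(o,c \right)} = -3$ ($U{\left(o,c \right)} = -4 + \frac{c + o}{o + c} = -4 + \frac{c + o}{c + o} = -4 + 1 = -3$)
$X = 146560$
$\left(-270250 + 266698\right) \left(X + U{\left(3,r \right)}\right) = \left(-270250 + 266698\right) \left(146560 - 3\right) = \left(-3552\right) 146557 = -520570464$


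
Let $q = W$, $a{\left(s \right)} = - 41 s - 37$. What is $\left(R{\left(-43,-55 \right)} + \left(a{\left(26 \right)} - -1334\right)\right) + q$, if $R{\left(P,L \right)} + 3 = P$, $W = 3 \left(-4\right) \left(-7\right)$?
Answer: $269$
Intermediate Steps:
$W = 84$ ($W = \left(-12\right) \left(-7\right) = 84$)
$a{\left(s \right)} = -37 - 41 s$
$q = 84$
$R{\left(P,L \right)} = -3 + P$
$\left(R{\left(-43,-55 \right)} + \left(a{\left(26 \right)} - -1334\right)\right) + q = \left(\left(-3 - 43\right) - -231\right) + 84 = \left(-46 + \left(\left(-37 - 1066\right) + 1334\right)\right) + 84 = \left(-46 + \left(-1103 + 1334\right)\right) + 84 = \left(-46 + 231\right) + 84 = 185 + 84 = 269$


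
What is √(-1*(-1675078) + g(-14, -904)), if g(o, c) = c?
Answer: √1674174 ≈ 1293.9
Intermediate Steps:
√(-1*(-1675078) + g(-14, -904)) = √(-1*(-1675078) - 904) = √(1675078 - 904) = √1674174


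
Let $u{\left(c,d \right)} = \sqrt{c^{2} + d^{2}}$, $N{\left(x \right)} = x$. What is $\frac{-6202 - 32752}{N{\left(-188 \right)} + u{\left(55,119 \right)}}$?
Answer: $\frac{3661676}{9079} + \frac{19477 \sqrt{17186}}{9079} \approx 684.55$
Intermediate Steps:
$\frac{-6202 - 32752}{N{\left(-188 \right)} + u{\left(55,119 \right)}} = \frac{-6202 - 32752}{-188 + \sqrt{55^{2} + 119^{2}}} = - \frac{38954}{-188 + \sqrt{3025 + 14161}} = - \frac{38954}{-188 + \sqrt{17186}}$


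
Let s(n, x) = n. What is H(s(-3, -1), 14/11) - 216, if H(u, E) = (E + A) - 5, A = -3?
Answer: -2450/11 ≈ -222.73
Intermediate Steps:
H(u, E) = -8 + E (H(u, E) = (E - 3) - 5 = (-3 + E) - 5 = -8 + E)
H(s(-3, -1), 14/11) - 216 = (-8 + 14/11) - 216 = -74/11 - 216 = -2450/11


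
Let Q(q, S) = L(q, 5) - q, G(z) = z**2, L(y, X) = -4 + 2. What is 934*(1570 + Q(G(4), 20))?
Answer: 1449568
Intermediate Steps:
L(y, X) = -2
Q(q, S) = -2 - q
934*(1570 + Q(G(4), 20)) = 934*(1570 + (-2 - 1*4**2)) = 934*(1570 + (-2 - 1*16)) = 934*(1570 + (-2 - 16)) = 934*(1570 - 18) = 934*1552 = 1449568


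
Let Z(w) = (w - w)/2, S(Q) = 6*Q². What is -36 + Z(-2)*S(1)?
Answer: -36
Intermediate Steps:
Z(w) = 0 (Z(w) = 0*(½) = 0)
-36 + Z(-2)*S(1) = -36 + 0*(6*1²) = -36 + 0*(6*1) = -36 + 0*6 = -36 + 0 = -36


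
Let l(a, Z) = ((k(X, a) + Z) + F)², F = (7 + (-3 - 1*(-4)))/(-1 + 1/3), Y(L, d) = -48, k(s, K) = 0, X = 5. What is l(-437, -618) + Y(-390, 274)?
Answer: 396852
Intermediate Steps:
F = -12 (F = (7 + (-3 + 4))/(-1 + ⅓) = (7 + 1)/(-⅔) = 8*(-3/2) = -12)
l(a, Z) = (-12 + Z)² (l(a, Z) = ((0 + Z) - 12)² = (Z - 12)² = (-12 + Z)²)
l(-437, -618) + Y(-390, 274) = (-12 - 618)² - 48 = (-630)² - 48 = 396900 - 48 = 396852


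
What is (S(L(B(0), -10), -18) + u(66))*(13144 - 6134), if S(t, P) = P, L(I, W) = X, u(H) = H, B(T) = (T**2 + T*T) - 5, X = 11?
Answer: 336480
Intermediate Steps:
B(T) = -5 + 2*T**2 (B(T) = (T**2 + T**2) - 5 = 2*T**2 - 5 = -5 + 2*T**2)
L(I, W) = 11
(S(L(B(0), -10), -18) + u(66))*(13144 - 6134) = (-18 + 66)*(13144 - 6134) = 48*7010 = 336480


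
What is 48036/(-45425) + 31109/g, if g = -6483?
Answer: -1724543713/294490275 ≈ -5.8560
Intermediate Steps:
48036/(-45425) + 31109/g = 48036/(-45425) + 31109/(-6483) = 48036*(-1/45425) + 31109*(-1/6483) = -48036/45425 - 31109/6483 = -1724543713/294490275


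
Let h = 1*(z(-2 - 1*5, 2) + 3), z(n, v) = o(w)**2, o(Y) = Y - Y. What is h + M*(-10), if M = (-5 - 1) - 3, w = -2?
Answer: 93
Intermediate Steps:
o(Y) = 0
z(n, v) = 0 (z(n, v) = 0**2 = 0)
M = -9 (M = -6 - 3 = -9)
h = 3 (h = 1*(0 + 3) = 1*3 = 3)
h + M*(-10) = 3 - 9*(-10) = 3 + 90 = 93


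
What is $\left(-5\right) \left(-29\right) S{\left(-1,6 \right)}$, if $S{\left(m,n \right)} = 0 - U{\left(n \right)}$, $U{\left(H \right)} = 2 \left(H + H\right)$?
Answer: $-3480$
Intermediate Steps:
$U{\left(H \right)} = 4 H$ ($U{\left(H \right)} = 2 \cdot 2 H = 4 H$)
$S{\left(m,n \right)} = - 4 n$ ($S{\left(m,n \right)} = 0 - 4 n = - 4 n$)
$\left(-5\right) \left(-29\right) S{\left(-1,6 \right)} = \left(-5\right) \left(-29\right) \left(\left(-4\right) 6\right) = 145 \left(-24\right) = -3480$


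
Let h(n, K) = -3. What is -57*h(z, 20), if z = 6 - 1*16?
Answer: 171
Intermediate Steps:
z = -10 (z = 6 - 16 = -10)
-57*h(z, 20) = -57*(-3) = 171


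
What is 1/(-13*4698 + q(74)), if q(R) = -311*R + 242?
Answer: -1/83846 ≈ -1.1927e-5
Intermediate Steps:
q(R) = 242 - 311*R
1/(-13*4698 + q(74)) = 1/(-13*4698 + (242 - 311*74)) = 1/(-61074 + (242 - 23014)) = 1/(-61074 - 22772) = 1/(-83846) = -1/83846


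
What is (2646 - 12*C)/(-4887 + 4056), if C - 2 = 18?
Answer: -802/277 ≈ -2.8953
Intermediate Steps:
C = 20 (C = 2 + 18 = 20)
(2646 - 12*C)/(-4887 + 4056) = (2646 - 12*20)/(-4887 + 4056) = (2646 - 240)/(-831) = 2406*(-1/831) = -802/277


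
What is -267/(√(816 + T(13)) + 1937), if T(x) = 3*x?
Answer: -517179/3751114 + 801*√95/3751114 ≈ -0.13579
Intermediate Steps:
-267/(√(816 + T(13)) + 1937) = -267/(√(816 + 3*13) + 1937) = -267/(√(816 + 39) + 1937) = -267/(√855 + 1937) = -267/(3*√95 + 1937) = -267/(1937 + 3*√95)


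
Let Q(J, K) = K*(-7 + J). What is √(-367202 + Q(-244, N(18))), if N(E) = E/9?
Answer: 6*I*√10214 ≈ 606.39*I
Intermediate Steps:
N(E) = E/9 (N(E) = E*(⅑) = E/9)
√(-367202 + Q(-244, N(18))) = √(-367202 + ((⅑)*18)*(-7 - 244)) = √(-367202 + 2*(-251)) = √(-367202 - 502) = √(-367704) = 6*I*√10214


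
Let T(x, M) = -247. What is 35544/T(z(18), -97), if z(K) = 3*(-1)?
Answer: -35544/247 ≈ -143.90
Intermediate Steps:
z(K) = -3
35544/T(z(18), -97) = 35544/(-247) = 35544*(-1/247) = -35544/247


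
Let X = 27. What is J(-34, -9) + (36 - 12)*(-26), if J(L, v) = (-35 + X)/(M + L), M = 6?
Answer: -4366/7 ≈ -623.71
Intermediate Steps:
J(L, v) = -8/(6 + L) (J(L, v) = (-35 + 27)/(6 + L) = -8/(6 + L))
J(-34, -9) + (36 - 12)*(-26) = -8/(6 - 34) + (36 - 12)*(-26) = -8/(-28) + 24*(-26) = -8*(-1/28) - 624 = 2/7 - 624 = -4366/7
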